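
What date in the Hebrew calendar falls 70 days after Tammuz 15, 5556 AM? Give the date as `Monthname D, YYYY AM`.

The starting date is JDN 2377238; 2377238 + 70 = 2377308.
JDN 2377308 corresponds to Elul 26, 5556 AM.

Elul 26, 5556 AM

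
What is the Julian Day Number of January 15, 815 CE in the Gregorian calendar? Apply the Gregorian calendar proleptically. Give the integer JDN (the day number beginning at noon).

JDN 2400001 is 17 November 1858 CE (Gregorian), MJD 0; the target day is −381254 days from there, so JDN = 2018747.

2018747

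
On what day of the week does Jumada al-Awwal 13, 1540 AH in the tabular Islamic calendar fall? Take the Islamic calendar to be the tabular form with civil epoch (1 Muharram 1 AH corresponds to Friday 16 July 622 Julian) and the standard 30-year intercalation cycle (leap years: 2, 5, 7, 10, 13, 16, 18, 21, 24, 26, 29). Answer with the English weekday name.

In the Gregorian calendar this is 28 January 2116 (JDN 2493940).
JDN 2493940 mod 7 = 1, and JDN 0 was a Monday, so this is a Tuesday.

Tuesday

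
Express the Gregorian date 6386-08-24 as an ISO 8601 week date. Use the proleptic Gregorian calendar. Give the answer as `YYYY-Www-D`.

The weekday is Sunday (ISO weekday 7).
That Sunday belongs to ISO week 34 of ISO year 6386.

6386-W34-7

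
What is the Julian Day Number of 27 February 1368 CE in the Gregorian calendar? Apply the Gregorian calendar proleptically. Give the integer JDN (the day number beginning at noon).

JDN 2451545 is 1 January 2000 CE (Gregorian); the target day is −230776 days from there, so JDN = 2220769.

2220769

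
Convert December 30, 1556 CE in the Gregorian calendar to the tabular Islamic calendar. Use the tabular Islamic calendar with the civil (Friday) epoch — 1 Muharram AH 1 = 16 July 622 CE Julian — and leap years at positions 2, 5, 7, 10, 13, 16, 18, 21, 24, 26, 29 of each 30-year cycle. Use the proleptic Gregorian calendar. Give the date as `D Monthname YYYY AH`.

17 Safar 964 AH

Both dates share Julian Day Number 2289741; in the tabular Islamic calendar that is 17 Safar 964 AH.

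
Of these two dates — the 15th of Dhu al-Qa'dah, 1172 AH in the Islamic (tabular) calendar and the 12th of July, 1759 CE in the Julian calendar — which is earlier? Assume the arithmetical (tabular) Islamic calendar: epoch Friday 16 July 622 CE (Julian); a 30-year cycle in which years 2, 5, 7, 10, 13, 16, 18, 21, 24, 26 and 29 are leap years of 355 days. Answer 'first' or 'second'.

Converting both to JDN: 2363712 vs 2363725; the smaller is the first.

first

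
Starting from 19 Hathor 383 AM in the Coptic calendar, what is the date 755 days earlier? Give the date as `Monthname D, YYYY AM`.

JDN of 19 Hathor 383 AM = 1964633.
1964633 − 755 = 1963878.
JDN 1963878 in the Coptic calendar is Paopi 24, 381 AM.

Paopi 24, 381 AM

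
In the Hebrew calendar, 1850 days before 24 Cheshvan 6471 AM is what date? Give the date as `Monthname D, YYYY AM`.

Cheshvan 6, 6466 AM

Counting 1850 days back from JDN 2711179 reaches JDN 2709329, which is Cheshvan 6, 6466 AM.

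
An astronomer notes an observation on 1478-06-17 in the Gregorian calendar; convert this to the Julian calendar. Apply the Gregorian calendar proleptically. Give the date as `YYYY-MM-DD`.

For dates in this range the Gregorian date is 9 days ahead of the Julian.
17 June 1478 Gregorian − 9 days → 8 June 1478 Julian.

1478-06-08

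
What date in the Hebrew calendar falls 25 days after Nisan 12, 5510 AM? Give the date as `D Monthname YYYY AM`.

JDN of Nisan 12, 5510 AM = 2360342.
2360342 + 25 = 2360367.
JDN 2360367 in the Hebrew calendar is 7 Iyar 5510 AM.

7 Iyar 5510 AM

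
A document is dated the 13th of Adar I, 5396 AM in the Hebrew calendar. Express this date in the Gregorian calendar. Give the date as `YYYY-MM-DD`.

1636-02-19

Both dates share Julian Day Number 2318646; in the Gregorian calendar that is 19 February 1636 CE.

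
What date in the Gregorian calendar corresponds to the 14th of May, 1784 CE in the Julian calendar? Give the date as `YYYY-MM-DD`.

The Julian–Gregorian offset here is 11 days (Julian trailing).
14 May 1784 Julian + 11 days → 25 May 1784 Gregorian.

1784-05-25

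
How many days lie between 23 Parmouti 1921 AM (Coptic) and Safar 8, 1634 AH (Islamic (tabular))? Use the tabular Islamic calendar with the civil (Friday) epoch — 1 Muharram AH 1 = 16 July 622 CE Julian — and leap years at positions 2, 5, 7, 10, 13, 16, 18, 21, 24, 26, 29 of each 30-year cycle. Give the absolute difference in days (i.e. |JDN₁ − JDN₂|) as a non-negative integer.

First date → JDN 2526542; second date → JDN 2527158.
The interval is |2526542 − 2527158| = 616 days.

616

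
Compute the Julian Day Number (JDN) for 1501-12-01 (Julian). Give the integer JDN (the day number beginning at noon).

2269633

Equivalently 11 December 1501 (proleptic Gregorian).
JDN 2299161 is 15 October 1582 CE (Gregorian); the target day is −29528 days from there, so JDN = 2269633.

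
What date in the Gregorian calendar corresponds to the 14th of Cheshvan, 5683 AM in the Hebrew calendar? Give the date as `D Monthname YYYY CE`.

Both dates share Julian Day Number 2423364; in the Gregorian calendar that is 5 November 1922 CE.

5 November 1922 CE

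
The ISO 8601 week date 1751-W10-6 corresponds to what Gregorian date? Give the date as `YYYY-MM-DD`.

ISO week 1 of 1751 is the week containing the first Thursday of 1751.
Week 10, day 6 (Saturday) lands on 1751-03-13.

1751-03-13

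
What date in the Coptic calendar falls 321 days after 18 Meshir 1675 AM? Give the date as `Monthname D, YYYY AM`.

Counting 321 days forward from JDN 2436625 reaches JDN 2436946, which is Tobi 3, 1676 AM.

Tobi 3, 1676 AM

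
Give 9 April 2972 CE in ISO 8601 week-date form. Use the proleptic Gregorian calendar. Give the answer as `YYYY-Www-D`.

The weekday is Thursday (ISO weekday 4).
That Thursday belongs to ISO week 15 of ISO year 2972.

2972-W15-4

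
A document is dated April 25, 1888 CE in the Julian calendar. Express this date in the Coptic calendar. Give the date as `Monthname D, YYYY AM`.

Parmouti 30, 1604 AM

Both dates share Julian Day Number 2410765; in the Coptic calendar that is 30 Parmouti 1604 AM.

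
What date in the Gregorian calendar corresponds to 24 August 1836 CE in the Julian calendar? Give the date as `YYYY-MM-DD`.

1836-09-05

For dates in this range the Gregorian date is 12 days ahead of the Julian.
24 August 1836 Julian + 12 days → 5 September 1836 Gregorian.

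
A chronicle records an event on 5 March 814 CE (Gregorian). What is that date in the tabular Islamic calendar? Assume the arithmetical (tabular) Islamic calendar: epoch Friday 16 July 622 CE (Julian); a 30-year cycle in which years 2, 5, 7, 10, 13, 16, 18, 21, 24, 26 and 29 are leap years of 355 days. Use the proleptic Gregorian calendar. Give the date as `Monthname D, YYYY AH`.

Both dates share Julian Day Number 2018431; in the tabular Islamic calendar that is 5 Rajab 198 AH.

Rajab 5, 198 AH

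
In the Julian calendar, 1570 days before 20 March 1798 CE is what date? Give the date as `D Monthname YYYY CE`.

Counting 1570 days back from JDN 2377856 reaches JDN 2376286, which is 1 December 1793 CE.

1 December 1793 CE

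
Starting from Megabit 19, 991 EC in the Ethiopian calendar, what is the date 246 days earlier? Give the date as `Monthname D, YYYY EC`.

The starting date is JDN 2086016; 2086016 − 246 = 2085770.
JDN 2085770 corresponds to Hamle 18, 990 EC.

Hamle 18, 990 EC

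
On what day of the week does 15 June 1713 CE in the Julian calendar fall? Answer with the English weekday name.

Monday

Equivalently 26 June 1713 Gregorian, JDN 2346897.
JDN 2346897 mod 7 = 0, and JDN 0 was a Monday, so this is a Monday.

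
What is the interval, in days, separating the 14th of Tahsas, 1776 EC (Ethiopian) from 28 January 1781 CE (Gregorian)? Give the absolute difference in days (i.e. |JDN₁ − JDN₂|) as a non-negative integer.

First date → JDN 2372643; second date → JDN 2371585.
The interval is |2372643 − 2371585| = 1058 days.

1058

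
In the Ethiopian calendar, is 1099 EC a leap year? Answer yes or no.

1099 mod 4 = 3; in the Ethiopian calendar a year is leap when year mod 4 = 3, so it is a leap year.

yes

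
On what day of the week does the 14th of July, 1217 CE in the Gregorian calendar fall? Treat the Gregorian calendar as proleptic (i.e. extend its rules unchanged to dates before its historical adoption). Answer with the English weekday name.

JDN 2165755 mod 7 = 4, and JDN 0 was a Monday, so this is a Friday.

Friday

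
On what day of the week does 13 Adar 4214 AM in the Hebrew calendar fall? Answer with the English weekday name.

Saturday

This is JDN 1886939 (28 February 454 Gregorian).
JDN 1886939 mod 7 = 5, and JDN 0 was a Monday, so this is a Saturday.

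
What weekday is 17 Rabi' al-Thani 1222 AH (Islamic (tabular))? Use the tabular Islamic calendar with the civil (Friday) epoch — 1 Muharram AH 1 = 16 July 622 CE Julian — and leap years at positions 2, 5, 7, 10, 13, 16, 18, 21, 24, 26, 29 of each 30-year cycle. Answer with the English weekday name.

Equivalently 24 June 1807 Gregorian, JDN 2381227.
Since JDN mod 7 = 2 (0 = Monday), the day is Wednesday.

Wednesday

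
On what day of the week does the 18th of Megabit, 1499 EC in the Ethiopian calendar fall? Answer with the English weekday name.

Sunday

Equivalently 24 March 1507 Gregorian, JDN 2271562.
2271562 ≡ 6 (mod 7); counting from Monday = 0 gives Sunday.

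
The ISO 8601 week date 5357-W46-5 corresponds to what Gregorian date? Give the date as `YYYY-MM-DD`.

5357-11-18

ISO week 1 of 5357 is the week containing the first Thursday of 5357.
Week 46, day 5 (Friday) lands on 5357-11-18.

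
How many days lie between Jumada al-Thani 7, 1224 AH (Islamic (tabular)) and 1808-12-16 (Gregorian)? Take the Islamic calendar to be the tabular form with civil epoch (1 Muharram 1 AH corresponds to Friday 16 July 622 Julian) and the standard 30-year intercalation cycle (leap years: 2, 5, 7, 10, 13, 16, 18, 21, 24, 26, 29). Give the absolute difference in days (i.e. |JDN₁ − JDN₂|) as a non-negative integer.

JDN of the first date = 2381984.
JDN of the second date = 2381768.
|2381768 − 2381984| = 216.

216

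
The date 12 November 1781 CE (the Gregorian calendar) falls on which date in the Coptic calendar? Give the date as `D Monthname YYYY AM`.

Julian Day Number of the source date = 2371873.
Converting JDN 2371873 to the Coptic calendar gives 5 Hathor 1498 AM.

5 Hathor 1498 AM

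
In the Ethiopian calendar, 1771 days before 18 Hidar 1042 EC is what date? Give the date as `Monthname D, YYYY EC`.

Tir 13, 1037 EC

JDN of 18 Hidar 1042 EC = 2104523.
2104523 − 1771 = 2102752.
JDN 2102752 in the Ethiopian calendar is Tir 13, 1037 EC.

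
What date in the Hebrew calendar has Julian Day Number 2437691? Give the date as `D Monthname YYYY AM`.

JDN 2437691 is 26 January 1962 in the Gregorian calendar.
In the Hebrew calendar that day is 21 Shevat 5722 AM.

21 Shevat 5722 AM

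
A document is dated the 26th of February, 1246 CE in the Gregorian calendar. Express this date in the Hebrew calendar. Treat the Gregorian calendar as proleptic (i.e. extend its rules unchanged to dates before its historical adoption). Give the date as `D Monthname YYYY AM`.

Julian Day Number of the source date = 2176209.
Converting JDN 2176209 to the Hebrew calendar gives 1 Adar 5006 AM.

1 Adar 5006 AM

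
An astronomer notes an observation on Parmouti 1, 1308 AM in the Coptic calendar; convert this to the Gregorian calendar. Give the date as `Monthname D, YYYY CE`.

April 6, 1592 CE

Julian Day Number of the source date = 2302622.
Converting JDN 2302622 to the Gregorian calendar gives 6 April 1592 CE.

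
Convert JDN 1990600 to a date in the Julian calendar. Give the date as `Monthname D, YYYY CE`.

JDN 1990600 is 23 December 737 in the proleptic Gregorian calendar.
In the Julian calendar that day is December 19, 737 CE.

December 19, 737 CE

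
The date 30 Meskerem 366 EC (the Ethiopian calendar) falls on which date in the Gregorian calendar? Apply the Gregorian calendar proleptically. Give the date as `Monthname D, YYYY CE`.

Both dates share Julian Day Number 1857566; in the Gregorian calendar that is 28 September 373 CE.

September 28, 373 CE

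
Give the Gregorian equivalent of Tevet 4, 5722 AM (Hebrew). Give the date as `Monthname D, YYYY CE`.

Both dates share Julian Day Number 2437645; in the Gregorian calendar that is 11 December 1961 CE.

December 11, 1961 CE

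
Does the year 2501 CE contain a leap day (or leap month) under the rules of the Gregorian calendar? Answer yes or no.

no

2501 is not divisible by 4, so it is a common year.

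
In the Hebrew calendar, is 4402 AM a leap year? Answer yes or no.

Hebrew year 4402 is year 13 of its 19-year Metonic cycle; leap years are at positions 3, 6, 8, 11, 14, 17, 19, so it is a common year (12 months).

no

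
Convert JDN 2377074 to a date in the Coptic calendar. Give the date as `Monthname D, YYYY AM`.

The Gregorian equivalent of JDN 2377074 is 8 February 1796.
In the Coptic calendar that day is Meshir 2, 1512 AM.

Meshir 2, 1512 AM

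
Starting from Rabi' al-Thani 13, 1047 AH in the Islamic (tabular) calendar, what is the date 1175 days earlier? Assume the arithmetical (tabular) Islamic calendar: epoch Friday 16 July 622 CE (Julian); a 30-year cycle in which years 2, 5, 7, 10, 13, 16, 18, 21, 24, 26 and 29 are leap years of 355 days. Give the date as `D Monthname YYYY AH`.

20 Dhu al-Hijjah 1043 AH

JDN of Rabi' al-Thani 13, 1047 AH = 2319209.
2319209 − 1175 = 2318034.
JDN 2318034 in the tabular Islamic calendar is 20 Dhu al-Hijjah 1043 AH.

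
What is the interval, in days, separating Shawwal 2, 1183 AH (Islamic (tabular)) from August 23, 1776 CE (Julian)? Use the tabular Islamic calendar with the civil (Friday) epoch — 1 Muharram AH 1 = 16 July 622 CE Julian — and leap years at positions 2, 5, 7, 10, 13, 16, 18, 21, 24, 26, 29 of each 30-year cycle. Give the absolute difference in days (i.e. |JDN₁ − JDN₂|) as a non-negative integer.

First date → JDN 2367568; second date → JDN 2369977.
The interval is |2367568 − 2369977| = 2409 days.

2409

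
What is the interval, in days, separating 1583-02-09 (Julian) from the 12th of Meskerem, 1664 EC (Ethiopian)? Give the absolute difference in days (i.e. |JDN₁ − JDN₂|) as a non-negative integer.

32355

First date → JDN 2299288; second date → JDN 2331643.
The interval is |2299288 − 2331643| = 32355 days.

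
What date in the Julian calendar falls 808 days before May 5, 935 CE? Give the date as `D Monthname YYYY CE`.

The starting date is JDN 2062691; 2062691 − 808 = 2061883.
JDN 2061883 corresponds to 16 February 933 CE.

16 February 933 CE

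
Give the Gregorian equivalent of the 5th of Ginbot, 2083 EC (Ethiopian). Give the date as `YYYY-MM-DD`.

Both dates share Julian Day Number 2484915; in the Gregorian calendar that is 13 May 2091 CE.

2091-05-13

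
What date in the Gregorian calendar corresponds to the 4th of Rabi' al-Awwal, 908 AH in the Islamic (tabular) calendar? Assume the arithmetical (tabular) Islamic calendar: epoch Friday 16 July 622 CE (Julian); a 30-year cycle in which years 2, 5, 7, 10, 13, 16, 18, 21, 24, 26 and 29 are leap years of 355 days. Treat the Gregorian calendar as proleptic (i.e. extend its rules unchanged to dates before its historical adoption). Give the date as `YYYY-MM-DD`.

1502-09-17

Julian Day Number of the source date = 2269913.
Converting JDN 2269913 to the Gregorian calendar gives 17 September 1502 CE.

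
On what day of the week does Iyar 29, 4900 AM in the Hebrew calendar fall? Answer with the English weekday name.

Saturday

This is JDN 2137581 (25 May 1140 Gregorian).
Since JDN mod 7 = 5 (0 = Monday), the day is Saturday.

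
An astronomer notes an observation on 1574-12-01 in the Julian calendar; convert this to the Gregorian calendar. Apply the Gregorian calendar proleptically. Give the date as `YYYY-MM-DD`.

The Julian–Gregorian offset here is 10 days (Julian trailing).
1 December 1574 Julian + 10 days → 11 December 1574 Gregorian.

1574-12-11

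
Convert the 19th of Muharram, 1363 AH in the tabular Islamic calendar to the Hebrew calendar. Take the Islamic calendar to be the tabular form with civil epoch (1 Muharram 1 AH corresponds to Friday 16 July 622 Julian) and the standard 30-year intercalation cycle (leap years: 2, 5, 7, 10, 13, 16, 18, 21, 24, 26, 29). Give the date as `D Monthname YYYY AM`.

19 Tevet 5704 AM

Both dates share Julian Day Number 2431105; in the Hebrew calendar that is 19 Tevet 5704 AM.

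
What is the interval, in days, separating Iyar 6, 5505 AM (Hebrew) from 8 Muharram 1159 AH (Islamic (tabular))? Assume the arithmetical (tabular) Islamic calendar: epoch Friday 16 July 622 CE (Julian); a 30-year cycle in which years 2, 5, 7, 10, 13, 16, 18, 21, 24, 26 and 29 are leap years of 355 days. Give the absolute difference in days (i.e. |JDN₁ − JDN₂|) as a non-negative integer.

268

JDN of the first date = 2358536.
JDN of the second date = 2358804.
|2358804 − 2358536| = 268.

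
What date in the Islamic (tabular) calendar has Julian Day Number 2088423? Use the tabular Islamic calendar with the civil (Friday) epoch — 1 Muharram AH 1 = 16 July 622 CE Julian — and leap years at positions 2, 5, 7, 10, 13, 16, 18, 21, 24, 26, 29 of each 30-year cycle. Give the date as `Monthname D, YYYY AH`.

Muharram 9, 396 AH

JDN 2088423 is 22 October 1005 in the proleptic Gregorian calendar.
In the tabular Islamic calendar that day is Muharram 9, 396 AH.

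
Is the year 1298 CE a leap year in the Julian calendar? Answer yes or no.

1298 mod 4 = 2, so it is a common year in the Julian calendar.

no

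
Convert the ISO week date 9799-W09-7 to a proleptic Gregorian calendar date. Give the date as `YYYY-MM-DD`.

9799-03-03

ISO week 1 of 9799 is the week containing the first Thursday of 9799.
Week 9, day 7 (Sunday) lands on 9799-03-03.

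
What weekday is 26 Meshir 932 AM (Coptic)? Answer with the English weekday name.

Sunday

This is JDN 2165253 (28 February 1216 Gregorian).
JDN 2165253 mod 7 = 6, and JDN 0 was a Monday, so this is a Sunday.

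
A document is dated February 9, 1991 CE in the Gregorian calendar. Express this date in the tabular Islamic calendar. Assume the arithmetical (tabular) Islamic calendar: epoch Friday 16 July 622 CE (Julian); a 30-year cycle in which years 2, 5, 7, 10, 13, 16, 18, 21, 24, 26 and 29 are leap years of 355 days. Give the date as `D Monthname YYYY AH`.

Both dates share Julian Day Number 2448297; in the tabular Islamic calendar that is 24 Rajab 1411 AH.

24 Rajab 1411 AH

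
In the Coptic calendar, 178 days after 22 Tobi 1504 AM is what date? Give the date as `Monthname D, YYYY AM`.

Epip 20, 1504 AM

Counting 178 days forward from JDN 2374142 reaches JDN 2374320, which is Epip 20, 1504 AM.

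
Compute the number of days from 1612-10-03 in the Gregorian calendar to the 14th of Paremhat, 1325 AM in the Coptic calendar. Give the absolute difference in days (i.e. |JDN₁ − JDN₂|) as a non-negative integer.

JDN of the first date = 2310107.
JDN of the second date = 2308814.
|2308814 − 2310107| = 1293.

1293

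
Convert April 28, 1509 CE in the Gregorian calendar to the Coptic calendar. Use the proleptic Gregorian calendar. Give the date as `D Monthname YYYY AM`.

Both dates share Julian Day Number 2272328; in the Coptic calendar that is 23 Parmouti 1225 AM.

23 Parmouti 1225 AM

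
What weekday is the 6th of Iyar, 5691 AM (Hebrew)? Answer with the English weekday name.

This is JDN 2426455 (23 April 1931 Gregorian).
2426455 ≡ 3 (mod 7); counting from Monday = 0 gives Thursday.

Thursday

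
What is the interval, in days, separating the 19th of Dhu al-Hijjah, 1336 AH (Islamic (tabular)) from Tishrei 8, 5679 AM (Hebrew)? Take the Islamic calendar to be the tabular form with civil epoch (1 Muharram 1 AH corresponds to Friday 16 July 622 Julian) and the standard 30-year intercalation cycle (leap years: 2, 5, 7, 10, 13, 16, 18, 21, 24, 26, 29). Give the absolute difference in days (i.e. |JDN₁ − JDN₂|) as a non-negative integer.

JDN of the first date = 2421862.
JDN of the second date = 2421851.
|2421851 − 2421862| = 11.

11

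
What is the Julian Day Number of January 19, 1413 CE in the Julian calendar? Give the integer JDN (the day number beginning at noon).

2237175

Equivalently 28 January 1413 (proleptic Gregorian).
JDN 2400001 is 17 November 1858 CE (Gregorian), MJD 0; the target day is −162826 days from there, so JDN = 2237175.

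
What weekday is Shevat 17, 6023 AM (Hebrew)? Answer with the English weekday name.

This is JDN 2547631 (28 January 2263 Gregorian).
2547631 ≡ 2 (mod 7); counting from Monday = 0 gives Wednesday.

Wednesday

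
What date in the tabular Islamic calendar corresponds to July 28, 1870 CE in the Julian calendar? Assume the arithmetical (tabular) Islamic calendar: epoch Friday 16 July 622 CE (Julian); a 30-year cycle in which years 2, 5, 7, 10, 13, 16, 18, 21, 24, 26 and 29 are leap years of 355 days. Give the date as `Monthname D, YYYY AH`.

The source date corresponds to 9 August 1870 in the Gregorian calendar (JDN 2404284).
That day falls on 11 Jumada al-Awwal 1287 AH in the tabular Islamic calendar.

Jumada al-Awwal 11, 1287 AH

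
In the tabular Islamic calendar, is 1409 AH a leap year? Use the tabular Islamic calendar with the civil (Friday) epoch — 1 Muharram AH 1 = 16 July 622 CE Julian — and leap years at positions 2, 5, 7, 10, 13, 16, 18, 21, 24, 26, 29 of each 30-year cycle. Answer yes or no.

yes

Year 1409 AH is year 29 of its 30-year cycle; leap positions are 2, 5, 7, 10, 13, 16, 18, 21, 24, 26, 29, so it is a leap year (355 days).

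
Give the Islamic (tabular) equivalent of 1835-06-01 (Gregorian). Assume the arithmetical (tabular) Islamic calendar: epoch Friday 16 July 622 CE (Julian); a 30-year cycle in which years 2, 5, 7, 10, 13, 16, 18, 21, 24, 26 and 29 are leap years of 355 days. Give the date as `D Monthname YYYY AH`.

4 Safar 1251 AH

Both dates share Julian Day Number 2391431; in the tabular Islamic calendar that is 4 Safar 1251 AH.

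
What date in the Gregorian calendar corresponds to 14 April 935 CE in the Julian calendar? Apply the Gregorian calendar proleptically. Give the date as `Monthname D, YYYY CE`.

April 19, 935 CE

For dates in this range the Gregorian date is 5 days ahead of the Julian.
14 April 935 Julian + 5 days → 19 April 935 Gregorian.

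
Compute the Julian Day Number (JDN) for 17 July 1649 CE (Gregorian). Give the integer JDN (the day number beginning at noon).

JDN 2451545 is 1 January 2000 CE (Gregorian); the target day is −128002 days from there, so JDN = 2323543.

2323543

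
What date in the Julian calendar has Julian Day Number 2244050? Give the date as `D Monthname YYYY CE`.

16 November 1431 CE

JDN 2244050 is 25 November 1431 in the proleptic Gregorian calendar.
In the Julian calendar that day is 16 November 1431 CE.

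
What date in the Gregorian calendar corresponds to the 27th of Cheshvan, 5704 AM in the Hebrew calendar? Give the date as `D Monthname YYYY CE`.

Julian Day Number of the source date = 2431054.
Converting JDN 2431054 to the Gregorian calendar gives 25 November 1943 CE.

25 November 1943 CE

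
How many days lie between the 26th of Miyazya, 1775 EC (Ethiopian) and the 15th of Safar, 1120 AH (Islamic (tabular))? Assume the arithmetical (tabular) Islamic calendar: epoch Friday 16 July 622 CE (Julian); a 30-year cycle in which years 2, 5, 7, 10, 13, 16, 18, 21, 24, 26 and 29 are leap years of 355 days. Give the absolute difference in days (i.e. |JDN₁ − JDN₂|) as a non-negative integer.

JDN of the first date = 2372409.
JDN of the second date = 2345020.
|2345020 − 2372409| = 27389.

27389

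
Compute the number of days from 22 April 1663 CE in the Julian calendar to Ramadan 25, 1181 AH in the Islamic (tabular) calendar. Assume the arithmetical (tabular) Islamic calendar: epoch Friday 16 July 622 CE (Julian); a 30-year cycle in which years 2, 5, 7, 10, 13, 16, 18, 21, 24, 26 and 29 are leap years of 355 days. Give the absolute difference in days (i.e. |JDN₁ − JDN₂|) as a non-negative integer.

38273

First date → JDN 2328580; second date → JDN 2366853.
The interval is |2328580 − 2366853| = 38273 days.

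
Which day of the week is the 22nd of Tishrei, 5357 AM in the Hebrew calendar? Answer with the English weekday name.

This is JDN 2304274 (14 October 1596 Gregorian).
JDN 2304274 mod 7 = 0, and JDN 0 was a Monday, so this is a Monday.

Monday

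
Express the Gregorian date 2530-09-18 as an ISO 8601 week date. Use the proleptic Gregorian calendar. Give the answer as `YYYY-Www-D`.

2530-W38-1

The weekday is Monday (ISO weekday 1).
That Monday belongs to ISO week 38 of ISO year 2530.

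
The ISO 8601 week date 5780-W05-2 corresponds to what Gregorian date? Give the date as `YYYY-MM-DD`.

5780-02-01

ISO week 1 of 5780 is the week containing the first Thursday of 5780.
Week 5, day 2 (Tuesday) lands on 5780-02-01.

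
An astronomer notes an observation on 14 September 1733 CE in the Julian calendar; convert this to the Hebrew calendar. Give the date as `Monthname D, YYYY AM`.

The source date corresponds to 25 September 1733 in the Gregorian calendar (JDN 2354293).
That day falls on 16 Tishrei 5494 AM in the Hebrew calendar.

Tishrei 16, 5494 AM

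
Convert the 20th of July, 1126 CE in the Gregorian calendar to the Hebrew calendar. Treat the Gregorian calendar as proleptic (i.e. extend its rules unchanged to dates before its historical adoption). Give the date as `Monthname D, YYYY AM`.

Tammuz 20, 4886 AM

Julian Day Number of the source date = 2132523.
Converting JDN 2132523 to the Hebrew calendar gives 20 Tammuz 4886 AM.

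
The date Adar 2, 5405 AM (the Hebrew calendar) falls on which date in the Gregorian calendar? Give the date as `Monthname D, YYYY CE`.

Julian Day Number of the source date = 2321943.
Converting JDN 2321943 to the Gregorian calendar gives 28 February 1645 CE.

February 28, 1645 CE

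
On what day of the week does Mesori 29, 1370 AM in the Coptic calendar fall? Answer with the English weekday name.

In the Gregorian calendar this is 1 September 1654 (JDN 2325415).
2325415 ≡ 1 (mod 7); counting from Monday = 0 gives Tuesday.

Tuesday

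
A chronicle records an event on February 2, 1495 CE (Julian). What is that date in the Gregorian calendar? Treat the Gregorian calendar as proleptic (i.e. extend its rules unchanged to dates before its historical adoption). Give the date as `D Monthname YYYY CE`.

For dates in this range the Gregorian date is 9 days ahead of the Julian.
2 February 1495 Julian + 9 days → 11 February 1495 Gregorian.

11 February 1495 CE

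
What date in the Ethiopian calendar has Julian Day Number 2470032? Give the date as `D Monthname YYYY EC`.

JDN 2470032 is 13 August 2050 in the Gregorian calendar.
In the Ethiopian calendar that day is 7 Nehase 2042 EC.

7 Nehase 2042 EC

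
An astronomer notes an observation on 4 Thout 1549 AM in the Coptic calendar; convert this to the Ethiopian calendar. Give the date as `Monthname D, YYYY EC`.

The source date corresponds to 13 September 1832 in the Gregorian calendar (JDN 2390440).
That day falls on 4 Meskerem 1825 EC in the Ethiopian calendar.

Meskerem 4, 1825 EC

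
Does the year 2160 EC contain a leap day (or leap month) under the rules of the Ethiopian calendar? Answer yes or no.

no

2160 mod 4 = 0; in the Ethiopian calendar a year is leap when year mod 4 = 3, so it is a common year.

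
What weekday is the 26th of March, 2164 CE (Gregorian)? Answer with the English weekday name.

Since JDN mod 7 = 0 (0 = Monday), the day is Monday.

Monday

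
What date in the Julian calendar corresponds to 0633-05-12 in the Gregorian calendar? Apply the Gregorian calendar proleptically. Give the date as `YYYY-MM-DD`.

At this point the Julian calendar is 3 days behind the Gregorian.
12 May 633 Gregorian − 3 days → 9 May 633 Julian.

0633-05-09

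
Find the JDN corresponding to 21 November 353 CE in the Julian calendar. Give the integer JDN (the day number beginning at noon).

1850316

Equivalently 22 November 353 (proleptic Gregorian).
JDN 2400001 is 17 November 1858 CE (Gregorian), MJD 0; the target day is −549685 days from there, so JDN = 1850316.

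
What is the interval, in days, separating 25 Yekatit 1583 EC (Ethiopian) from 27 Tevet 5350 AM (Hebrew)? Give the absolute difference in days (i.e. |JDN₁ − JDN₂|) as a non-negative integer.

First date → JDN 2302220; second date → JDN 2301798.
The interval is |2302220 − 2301798| = 422 days.

422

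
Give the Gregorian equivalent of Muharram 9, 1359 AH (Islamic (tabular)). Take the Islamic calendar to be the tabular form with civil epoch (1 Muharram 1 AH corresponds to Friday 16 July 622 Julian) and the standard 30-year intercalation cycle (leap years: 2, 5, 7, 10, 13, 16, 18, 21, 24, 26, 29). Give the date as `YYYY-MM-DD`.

Both dates share Julian Day Number 2429678; in the Gregorian calendar that is 18 February 1940 CE.

1940-02-18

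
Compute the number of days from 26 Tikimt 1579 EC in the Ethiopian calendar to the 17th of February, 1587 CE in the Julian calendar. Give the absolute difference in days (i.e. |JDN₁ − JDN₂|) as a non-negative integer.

First date → JDN 2300640; second date → JDN 2300757.
The interval is |2300640 − 2300757| = 117 days.

117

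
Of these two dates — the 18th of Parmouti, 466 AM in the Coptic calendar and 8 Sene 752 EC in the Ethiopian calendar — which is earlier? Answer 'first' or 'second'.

first

Converting both to JDN: 1995098 vs 1998801; the smaller is the first.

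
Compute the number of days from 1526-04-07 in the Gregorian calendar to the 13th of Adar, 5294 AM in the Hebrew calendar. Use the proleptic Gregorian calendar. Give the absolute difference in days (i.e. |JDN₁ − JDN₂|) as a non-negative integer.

2894

JDN of the first date = 2278516.
JDN of the second date = 2281410.
|2281410 − 2278516| = 2894.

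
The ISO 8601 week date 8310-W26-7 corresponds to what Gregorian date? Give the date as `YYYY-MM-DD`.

ISO week 1 of 8310 is the week containing the first Thursday of 8310.
Week 26, day 7 (Sunday) lands on 8310-07-03.

8310-07-03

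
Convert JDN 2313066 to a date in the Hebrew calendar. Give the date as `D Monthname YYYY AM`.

JDN 2313066 is 9 November 1620 in the Gregorian calendar.
In the Hebrew calendar that day is 13 Cheshvan 5381 AM.

13 Cheshvan 5381 AM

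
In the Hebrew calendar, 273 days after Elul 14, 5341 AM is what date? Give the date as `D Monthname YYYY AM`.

21 Iyar 5342 AM

Counting 273 days forward from JDN 2298743 reaches JDN 2299016, which is 21 Iyar 5342 AM.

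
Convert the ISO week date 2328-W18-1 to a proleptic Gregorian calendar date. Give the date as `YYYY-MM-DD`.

2328-04-30

ISO week 1 of 2328 is the week containing the first Thursday of 2328.
Week 18, day 1 (Monday) lands on 2328-04-30.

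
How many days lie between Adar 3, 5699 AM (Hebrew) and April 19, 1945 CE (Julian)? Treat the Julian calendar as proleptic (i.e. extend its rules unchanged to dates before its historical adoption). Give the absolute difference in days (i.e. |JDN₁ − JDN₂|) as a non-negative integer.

First date → JDN 2429317; second date → JDN 2431578.
The interval is |2429317 − 2431578| = 2261 days.

2261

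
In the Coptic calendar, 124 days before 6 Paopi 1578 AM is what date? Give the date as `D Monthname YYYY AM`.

JDN of 6 Paopi 1578 AM = 2401064.
2401064 − 124 = 2400940.
JDN 2400940 in the Coptic calendar is 7 Paoni 1577 AM.

7 Paoni 1577 AM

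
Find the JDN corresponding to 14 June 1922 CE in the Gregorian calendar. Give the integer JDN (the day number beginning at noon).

JDN 2299161 is 15 October 1582 CE (Gregorian); the target day is +124059 days from there, so JDN = 2423220.

2423220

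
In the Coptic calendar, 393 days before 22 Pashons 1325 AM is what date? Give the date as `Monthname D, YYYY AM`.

Parmouti 24, 1324 AM

JDN of 22 Pashons 1325 AM = 2308882.
2308882 − 393 = 2308489.
JDN 2308489 in the Coptic calendar is Parmouti 24, 1324 AM.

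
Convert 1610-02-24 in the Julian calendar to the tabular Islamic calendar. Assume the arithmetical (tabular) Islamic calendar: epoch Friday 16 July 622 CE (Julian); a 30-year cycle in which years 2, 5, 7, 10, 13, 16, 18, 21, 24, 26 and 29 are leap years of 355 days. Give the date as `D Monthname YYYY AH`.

Both dates share Julian Day Number 2309165; in the tabular Islamic calendar that is 10 Dhu al-Hijjah 1018 AH.

10 Dhu al-Hijjah 1018 AH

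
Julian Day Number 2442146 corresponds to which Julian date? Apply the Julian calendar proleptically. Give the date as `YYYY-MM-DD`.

1974-03-26

JDN 2442146 is 8 April 1974 in the Gregorian calendar.
In the Julian calendar that day is 1974-03-26.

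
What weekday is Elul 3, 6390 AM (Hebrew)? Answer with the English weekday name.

In the Gregorian calendar this is 3 September 2630 (JDN 2681893).
JDN 2681893 mod 7 = 4, and JDN 0 was a Monday, so this is a Friday.

Friday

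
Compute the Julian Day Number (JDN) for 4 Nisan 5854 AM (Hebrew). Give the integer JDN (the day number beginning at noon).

In the Gregorian calendar the same day is 21 March 2094.
JDN 2400001 is 17 November 1858 CE (Gregorian), MJD 0; the target day is +85957 days from there, so JDN = 2485958.

2485958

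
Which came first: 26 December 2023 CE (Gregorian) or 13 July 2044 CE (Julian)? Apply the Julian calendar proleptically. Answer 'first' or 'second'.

first

First date → JDN 2460305; second date → JDN 2467823.
JDN 2460305 < JDN 2467823, so the first date is earlier.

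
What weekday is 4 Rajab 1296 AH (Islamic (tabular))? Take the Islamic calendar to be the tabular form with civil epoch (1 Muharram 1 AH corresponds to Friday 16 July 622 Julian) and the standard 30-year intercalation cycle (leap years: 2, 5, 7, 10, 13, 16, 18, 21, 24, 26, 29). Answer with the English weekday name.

Equivalently 24 June 1879 Gregorian, JDN 2407525.
Since JDN mod 7 = 1 (0 = Monday), the day is Tuesday.

Tuesday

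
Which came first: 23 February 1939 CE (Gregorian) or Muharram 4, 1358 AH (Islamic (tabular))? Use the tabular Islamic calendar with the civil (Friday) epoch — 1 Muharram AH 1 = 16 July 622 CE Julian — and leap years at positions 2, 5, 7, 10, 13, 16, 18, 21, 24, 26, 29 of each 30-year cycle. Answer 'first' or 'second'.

First date → JDN 2429318; second date → JDN 2429319.
JDN 2429318 < JDN 2429319, so the first date is earlier.

first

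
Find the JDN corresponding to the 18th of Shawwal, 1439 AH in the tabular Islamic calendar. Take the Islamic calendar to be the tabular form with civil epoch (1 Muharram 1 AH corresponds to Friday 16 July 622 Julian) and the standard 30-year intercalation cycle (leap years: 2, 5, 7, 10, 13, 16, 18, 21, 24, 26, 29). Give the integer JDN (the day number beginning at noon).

2458302

In the Gregorian calendar the same day is 2 July 2018.
JDN 2299161 is 15 October 1582 CE (Gregorian); the target day is +159141 days from there, so JDN = 2458302.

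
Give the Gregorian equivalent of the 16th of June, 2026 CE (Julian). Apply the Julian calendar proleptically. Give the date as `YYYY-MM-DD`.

For dates in this range the Gregorian date is 13 days ahead of the Julian.
16 June 2026 Julian + 13 days → 29 June 2026 Gregorian.

2026-06-29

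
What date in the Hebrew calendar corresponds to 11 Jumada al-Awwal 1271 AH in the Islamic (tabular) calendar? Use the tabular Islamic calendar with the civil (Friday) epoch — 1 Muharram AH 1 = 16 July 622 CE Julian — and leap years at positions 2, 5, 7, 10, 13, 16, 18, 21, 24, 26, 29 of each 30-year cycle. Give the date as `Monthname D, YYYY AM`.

Julian Day Number of the source date = 2398614.
Converting JDN 2398614 to the Hebrew calendar gives 11 Shevat 5615 AM.

Shevat 11, 5615 AM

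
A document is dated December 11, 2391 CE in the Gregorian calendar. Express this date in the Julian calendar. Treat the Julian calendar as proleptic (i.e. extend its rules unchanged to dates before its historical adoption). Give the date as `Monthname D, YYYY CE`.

November 25, 2391 CE

At this point the Julian calendar is 16 days behind the Gregorian.
11 December 2391 Gregorian − 16 days → 25 November 2391 Julian.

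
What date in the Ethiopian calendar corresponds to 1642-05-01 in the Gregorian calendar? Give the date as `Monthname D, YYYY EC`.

Julian Day Number of the source date = 2320909.
Converting JDN 2320909 to the Ethiopian calendar gives 26 Miyazya 1634 EC.

Miyazya 26, 1634 EC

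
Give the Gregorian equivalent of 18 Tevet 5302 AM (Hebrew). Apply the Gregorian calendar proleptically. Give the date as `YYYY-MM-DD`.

Both dates share Julian Day Number 2284279; in the Gregorian calendar that is 16 January 1542 CE.

1542-01-16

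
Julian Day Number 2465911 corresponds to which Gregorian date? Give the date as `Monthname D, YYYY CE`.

Counting from JDN 2299161 = 15 Oct 1582 gives an offset of 166750 days.

May 2, 2039 CE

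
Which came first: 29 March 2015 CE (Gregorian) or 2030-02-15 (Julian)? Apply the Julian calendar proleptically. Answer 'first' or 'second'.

The two dates have Julian Day Numbers 2457111 and 2462561 respectively.
Since 2457111 < 2462561, the first date comes first.

first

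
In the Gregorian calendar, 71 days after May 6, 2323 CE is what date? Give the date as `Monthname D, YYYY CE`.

Counting 71 days forward from JDN 2569643 reaches JDN 2569714, which is July 16, 2323 CE.

July 16, 2323 CE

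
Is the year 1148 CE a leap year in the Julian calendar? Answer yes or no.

yes

1148 mod 4 = 0, so it is a leap year in the Julian calendar.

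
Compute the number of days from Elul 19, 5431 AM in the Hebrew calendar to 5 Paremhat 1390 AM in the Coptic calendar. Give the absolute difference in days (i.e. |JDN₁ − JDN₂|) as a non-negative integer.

First date → JDN 2331617; second date → JDN 2332546.
The interval is |2331617 − 2332546| = 929 days.

929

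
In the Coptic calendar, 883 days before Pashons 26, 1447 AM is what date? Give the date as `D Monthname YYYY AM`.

23 Koiak 1445 AM

The starting date is JDN 2353446; 2353446 − 883 = 2352563.
JDN 2352563 corresponds to 23 Koiak 1445 AM.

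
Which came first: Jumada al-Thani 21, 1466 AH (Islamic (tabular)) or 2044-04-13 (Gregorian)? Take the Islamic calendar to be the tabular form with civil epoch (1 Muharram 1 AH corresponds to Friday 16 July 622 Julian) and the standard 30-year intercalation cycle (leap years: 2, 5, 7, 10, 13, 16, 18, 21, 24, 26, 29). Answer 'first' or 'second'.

First date → JDN 2467755; second date → JDN 2467719.
JDN 2467719 < JDN 2467755, so the second date is earlier.

second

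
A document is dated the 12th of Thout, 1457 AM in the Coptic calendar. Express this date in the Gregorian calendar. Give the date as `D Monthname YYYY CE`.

20 September 1740 CE

Julian Day Number of the source date = 2356845.
Converting JDN 2356845 to the Gregorian calendar gives 20 September 1740 CE.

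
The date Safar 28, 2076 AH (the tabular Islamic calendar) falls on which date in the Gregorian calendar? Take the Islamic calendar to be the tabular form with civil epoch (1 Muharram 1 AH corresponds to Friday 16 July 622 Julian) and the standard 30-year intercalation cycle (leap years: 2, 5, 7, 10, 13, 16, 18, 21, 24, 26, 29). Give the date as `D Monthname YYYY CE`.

Both dates share Julian Day Number 2683808; in the Gregorian calendar that is 1 December 2635 CE.

1 December 2635 CE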